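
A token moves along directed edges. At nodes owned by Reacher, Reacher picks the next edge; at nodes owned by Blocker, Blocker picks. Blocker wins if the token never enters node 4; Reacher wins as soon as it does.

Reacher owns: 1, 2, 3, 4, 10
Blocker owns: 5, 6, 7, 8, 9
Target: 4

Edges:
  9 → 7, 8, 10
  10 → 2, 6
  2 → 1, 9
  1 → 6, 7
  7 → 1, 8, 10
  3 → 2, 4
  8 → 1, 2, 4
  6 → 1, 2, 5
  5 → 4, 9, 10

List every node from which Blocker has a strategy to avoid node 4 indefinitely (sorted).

A0 = {4}
A1: add {3} — 3 (Reacher) has 3→4.
A2 = A1; e.g. 1 (Reacher) has no edge into A1. Fixed point.
Reacher's attractor = {3, 4}; Blocker avoids the target exactly from the complement.

1, 2, 5, 6, 7, 8, 9, 10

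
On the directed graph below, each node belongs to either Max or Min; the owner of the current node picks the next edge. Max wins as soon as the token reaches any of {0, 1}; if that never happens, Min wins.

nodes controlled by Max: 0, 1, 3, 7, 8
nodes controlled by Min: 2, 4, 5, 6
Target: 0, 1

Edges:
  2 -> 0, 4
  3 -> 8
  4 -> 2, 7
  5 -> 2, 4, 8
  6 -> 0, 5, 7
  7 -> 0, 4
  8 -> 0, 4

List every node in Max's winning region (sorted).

0, 1, 3, 7, 8

A0 = {0, 1}
A1: add {7, 8} — 7 (Max) has 7→0; 8 (Max) has 8→0.
A2: add {3} — 3 (Max) has 3→8.
A3 = A2; e.g. 2 (Min) can still go to 4. Fixed point.
Max's winning region = {0, 1, 3, 7, 8}.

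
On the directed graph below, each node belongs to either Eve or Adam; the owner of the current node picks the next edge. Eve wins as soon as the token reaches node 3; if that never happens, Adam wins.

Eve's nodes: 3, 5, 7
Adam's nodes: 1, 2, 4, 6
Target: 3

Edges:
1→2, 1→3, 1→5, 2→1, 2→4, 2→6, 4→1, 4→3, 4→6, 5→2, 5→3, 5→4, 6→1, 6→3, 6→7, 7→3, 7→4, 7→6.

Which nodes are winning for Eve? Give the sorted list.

A0 = {3}
A1: add {5, 7} — 5 (Eve) has 5→3; 7 (Eve) has 7→3.
A2 = A1; e.g. 1 (Adam) can still go to 2. Fixed point.
Eve's winning region = {3, 5, 7}.

3, 5, 7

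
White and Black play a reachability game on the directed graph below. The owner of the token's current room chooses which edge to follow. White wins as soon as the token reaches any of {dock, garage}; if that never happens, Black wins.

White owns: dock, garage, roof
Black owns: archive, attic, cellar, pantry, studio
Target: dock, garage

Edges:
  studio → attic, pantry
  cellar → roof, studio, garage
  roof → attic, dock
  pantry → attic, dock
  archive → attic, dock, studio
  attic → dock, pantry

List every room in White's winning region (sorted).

A0 = {dock, garage}
A1: add {roof} — roof (White) has roof→dock.
A2 = A1; e.g. attic (Black) can still go to pantry. Fixed point.
White's winning region = {dock, garage, roof}.

dock, garage, roof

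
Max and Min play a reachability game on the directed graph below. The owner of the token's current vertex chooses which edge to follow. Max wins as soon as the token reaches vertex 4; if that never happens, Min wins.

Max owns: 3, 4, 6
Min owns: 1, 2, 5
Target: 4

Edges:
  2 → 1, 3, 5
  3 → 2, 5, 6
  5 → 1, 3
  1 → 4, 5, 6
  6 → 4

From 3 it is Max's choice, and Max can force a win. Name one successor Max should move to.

6

A0 = {4}
A1: add {6} — 6 (Max) has 6→4.
A2: add {3} — 3 (Max) has 3→6.
A3 = A2; e.g. 1 (Min) can still go to 5. Fixed point.
From 3, successor 6 is in the attractor (rank 1); the other successors 2, 5 are not.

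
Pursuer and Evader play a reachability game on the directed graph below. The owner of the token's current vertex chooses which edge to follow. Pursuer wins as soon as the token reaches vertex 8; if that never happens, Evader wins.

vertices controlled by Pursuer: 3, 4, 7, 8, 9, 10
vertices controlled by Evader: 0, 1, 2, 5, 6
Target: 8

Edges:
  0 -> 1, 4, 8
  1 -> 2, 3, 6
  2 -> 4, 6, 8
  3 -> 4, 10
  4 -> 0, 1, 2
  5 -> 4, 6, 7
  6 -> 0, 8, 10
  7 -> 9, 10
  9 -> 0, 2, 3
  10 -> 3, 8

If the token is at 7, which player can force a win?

A0 = {8}
A1: add {10} — 10 (Pursuer) has 10→8.
A2: add {3, 7} — 3 (Pursuer) has 3→10; 7 (Pursuer) has 7→10.
7 ∈ A2, so Pursuer can force the target.

Pursuer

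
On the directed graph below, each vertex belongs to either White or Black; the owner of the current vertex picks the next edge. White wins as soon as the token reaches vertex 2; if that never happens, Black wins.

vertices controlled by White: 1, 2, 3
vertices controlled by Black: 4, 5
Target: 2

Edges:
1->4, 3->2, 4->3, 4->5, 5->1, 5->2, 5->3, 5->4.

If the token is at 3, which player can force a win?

A0 = {2}
A1: add {3} — 3 (White) has 3→2.
A2 = A1; e.g. 1 (White) has no edge into A1. Fixed point.
3 ∈ A1, so White can force the target.

White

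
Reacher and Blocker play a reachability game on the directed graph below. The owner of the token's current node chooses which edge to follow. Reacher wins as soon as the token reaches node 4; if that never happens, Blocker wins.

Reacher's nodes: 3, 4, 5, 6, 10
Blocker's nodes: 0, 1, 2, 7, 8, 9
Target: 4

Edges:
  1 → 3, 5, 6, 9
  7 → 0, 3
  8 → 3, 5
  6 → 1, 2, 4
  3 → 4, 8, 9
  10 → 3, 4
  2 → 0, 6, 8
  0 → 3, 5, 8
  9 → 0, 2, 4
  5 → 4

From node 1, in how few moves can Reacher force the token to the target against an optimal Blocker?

A0 = {4}
A1: add {3, 5, 6, 10} — 3 (Reacher) has 3→4; 5 (Reacher) has 5→4; 6 (Reacher) has 6→4; 10 (Reacher) has 10→4.
A2: add {8} — 8 (Blocker): all of {3, 5} already in.
A3: add {0} — 0 (Blocker): all of {3, 5, 8} already in.
A4: add {2, 7} — 2 (Blocker): all of {0, 6, 8} already in; 7 (Blocker): all of {0, 3} already in.
A5: add {9} — 9 (Blocker): all of {0, 2, 4} already in.
A6: add {1} — 1 (Blocker): all of {3, 5, 6, 9} already in.
A6 = all vertices. Fixed point.
1 enters the attractor at level 6, so Reacher can force the target in 6 moves from there.

6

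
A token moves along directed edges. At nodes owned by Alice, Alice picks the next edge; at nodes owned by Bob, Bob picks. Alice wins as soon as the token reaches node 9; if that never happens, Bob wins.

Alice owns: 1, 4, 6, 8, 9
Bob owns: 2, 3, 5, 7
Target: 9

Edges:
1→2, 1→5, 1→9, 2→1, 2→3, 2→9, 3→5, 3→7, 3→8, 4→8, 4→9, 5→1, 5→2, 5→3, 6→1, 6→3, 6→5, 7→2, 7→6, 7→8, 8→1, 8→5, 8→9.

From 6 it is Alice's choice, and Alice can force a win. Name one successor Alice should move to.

A0 = {9}
A1: add {1, 4, 8} — 1 (Alice) has 1→9; 4 (Alice) has 4→9; 8 (Alice) has 8→9.
A2: add {6} — 6 (Alice) has 6→1.
A3 = A2; e.g. 2 (Bob) can still go to 3. Fixed point.
From 6, successor 1 is in the attractor (rank 1); the other successors 3, 5 are not.

1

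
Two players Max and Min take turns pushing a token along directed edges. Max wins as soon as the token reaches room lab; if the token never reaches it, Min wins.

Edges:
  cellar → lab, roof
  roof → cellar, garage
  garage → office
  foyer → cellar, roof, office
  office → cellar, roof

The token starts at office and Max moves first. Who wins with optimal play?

Min

Track states (vertex, player-to-move).
A0 = {(lab,Max), (lab,Min)}
A1: add {(cellar,Max)}.
A2 = A1; e.g. (cellar,Min) stays out. (office,Max) never enters ⇒ Min avoids the target.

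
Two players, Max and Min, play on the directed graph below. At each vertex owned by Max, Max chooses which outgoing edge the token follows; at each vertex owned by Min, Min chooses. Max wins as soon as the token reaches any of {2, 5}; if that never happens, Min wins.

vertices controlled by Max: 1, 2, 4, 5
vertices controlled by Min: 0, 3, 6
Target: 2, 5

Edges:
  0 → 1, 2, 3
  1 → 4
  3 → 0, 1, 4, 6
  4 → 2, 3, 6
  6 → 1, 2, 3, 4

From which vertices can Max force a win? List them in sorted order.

A0 = {2, 5}
A1: add {4} — 4 (Max) has 4→2.
A2: add {1} — 1 (Max) has 1→4.
A3 = A2; e.g. 0 (Min) can still go to 3. Fixed point.
Max's winning region = {1, 2, 4, 5}.

1, 2, 4, 5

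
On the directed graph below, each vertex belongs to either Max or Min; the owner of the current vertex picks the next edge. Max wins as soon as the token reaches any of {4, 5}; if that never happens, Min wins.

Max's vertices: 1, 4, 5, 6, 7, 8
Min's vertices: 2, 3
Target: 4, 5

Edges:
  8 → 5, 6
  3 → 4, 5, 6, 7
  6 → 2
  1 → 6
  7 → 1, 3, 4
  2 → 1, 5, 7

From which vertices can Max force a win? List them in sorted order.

A0 = {4, 5}
A1: add {7, 8} — 7 (Max) has 7→4; 8 (Max) has 8→5.
A2 = A1; e.g. 1 (Max) has no edge into A1. Fixed point.
Max's winning region = {4, 5, 7, 8}.

4, 5, 7, 8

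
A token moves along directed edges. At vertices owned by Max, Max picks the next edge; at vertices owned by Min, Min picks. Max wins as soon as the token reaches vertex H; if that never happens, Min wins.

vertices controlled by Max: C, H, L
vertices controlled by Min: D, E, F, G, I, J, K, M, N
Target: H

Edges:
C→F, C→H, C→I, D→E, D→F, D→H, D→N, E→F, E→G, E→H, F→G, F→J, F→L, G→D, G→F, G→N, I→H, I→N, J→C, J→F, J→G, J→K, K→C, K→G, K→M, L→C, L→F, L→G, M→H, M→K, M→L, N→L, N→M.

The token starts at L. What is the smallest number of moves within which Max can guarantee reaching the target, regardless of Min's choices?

2

A0 = {H}
A1: add {C} — C (Max) has C→H.
A2: add {L} — L (Max) has L→C.
A3 = A2; e.g. D (Min) can still go to E. Fixed point.
L enters the attractor at level 2, so Max can force the target in 2 moves from there.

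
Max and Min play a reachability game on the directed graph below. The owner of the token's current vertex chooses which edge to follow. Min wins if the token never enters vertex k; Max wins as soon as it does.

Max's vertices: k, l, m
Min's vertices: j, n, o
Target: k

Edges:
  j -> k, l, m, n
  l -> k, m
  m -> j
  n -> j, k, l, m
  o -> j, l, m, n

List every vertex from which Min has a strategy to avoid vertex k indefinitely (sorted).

j, m, n, o

A0 = {k}
A1: add {l} — l (Max) has l→k.
A2 = A1; e.g. j (Min) can still go to m. Fixed point.
Max's attractor = {k, l}; Min avoids the target exactly from the complement.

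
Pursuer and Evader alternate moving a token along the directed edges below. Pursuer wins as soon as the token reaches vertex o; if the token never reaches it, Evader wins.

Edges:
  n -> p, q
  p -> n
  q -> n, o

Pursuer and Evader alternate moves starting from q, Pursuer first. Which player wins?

Track states (vertex, player-to-move).
A0 = {(o,Pursuer), (o,Evader)}
A1: add {(q,Pursuer)}.
(q,Pursuer) ∈ A1 ⇒ Pursuer forces the target.

Pursuer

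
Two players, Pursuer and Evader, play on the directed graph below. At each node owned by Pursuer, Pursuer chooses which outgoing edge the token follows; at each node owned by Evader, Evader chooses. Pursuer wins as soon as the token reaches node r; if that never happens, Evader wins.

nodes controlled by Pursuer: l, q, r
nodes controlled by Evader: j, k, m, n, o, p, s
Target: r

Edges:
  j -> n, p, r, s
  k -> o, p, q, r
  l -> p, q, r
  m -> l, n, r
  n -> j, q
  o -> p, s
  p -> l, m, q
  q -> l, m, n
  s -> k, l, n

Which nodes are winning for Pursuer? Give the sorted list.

A0 = {r}
A1: add {l} — l (Pursuer) has l→r.
A2: add {q} — q (Pursuer) has q→l.
A3 = A2; e.g. j (Evader) can still go to n. Fixed point.
Pursuer's winning region = {l, q, r}.

l, q, r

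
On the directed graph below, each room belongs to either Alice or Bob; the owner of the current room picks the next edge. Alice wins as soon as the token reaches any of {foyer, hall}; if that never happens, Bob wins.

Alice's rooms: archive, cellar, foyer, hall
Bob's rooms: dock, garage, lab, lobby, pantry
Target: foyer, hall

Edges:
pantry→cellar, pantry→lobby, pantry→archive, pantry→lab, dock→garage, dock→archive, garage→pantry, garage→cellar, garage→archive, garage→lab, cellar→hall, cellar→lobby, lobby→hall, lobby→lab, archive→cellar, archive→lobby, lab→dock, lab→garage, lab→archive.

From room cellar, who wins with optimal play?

A0 = {foyer, hall}
A1: add {cellar} — cellar (Alice) has cellar→hall.
cellar ∈ A1, so Alice can force the target.

Alice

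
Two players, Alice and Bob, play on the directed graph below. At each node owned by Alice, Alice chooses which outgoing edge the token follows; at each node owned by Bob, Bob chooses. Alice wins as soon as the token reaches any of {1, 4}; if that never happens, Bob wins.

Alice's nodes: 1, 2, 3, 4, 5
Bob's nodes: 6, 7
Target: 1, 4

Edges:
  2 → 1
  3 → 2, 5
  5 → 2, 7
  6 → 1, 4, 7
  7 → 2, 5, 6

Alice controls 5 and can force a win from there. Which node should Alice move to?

2

A0 = {1, 4}
A1: add {2} — 2 (Alice) has 2→1.
A2: add {3, 5} — 3 (Alice) has 3→2; 5 (Alice) has 5→2.
A3 = A2; e.g. 6 (Bob) can still go to 7. Fixed point.
From 5, successor 2 is in the attractor (rank 1); the other successor 7 is not.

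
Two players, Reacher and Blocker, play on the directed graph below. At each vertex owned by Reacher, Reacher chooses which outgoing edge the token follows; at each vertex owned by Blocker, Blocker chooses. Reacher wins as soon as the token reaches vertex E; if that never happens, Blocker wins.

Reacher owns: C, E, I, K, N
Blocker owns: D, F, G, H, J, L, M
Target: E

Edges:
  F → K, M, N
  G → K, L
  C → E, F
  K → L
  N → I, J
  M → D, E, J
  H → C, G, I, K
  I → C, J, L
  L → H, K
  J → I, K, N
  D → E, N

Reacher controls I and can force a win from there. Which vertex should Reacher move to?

A0 = {E}
A1: add {C} — C (Reacher) has C→E.
A2: add {I} — I (Reacher) has I→C.
A3: add {N} — N (Reacher) has N→I.
A4: add {D} — D (Blocker): all of {E, N} already in.
A5 = A4; e.g. F (Blocker) can still go to K. Fixed point.
From I, successor C is in the attractor (rank 1); the other successors J, L are not.

C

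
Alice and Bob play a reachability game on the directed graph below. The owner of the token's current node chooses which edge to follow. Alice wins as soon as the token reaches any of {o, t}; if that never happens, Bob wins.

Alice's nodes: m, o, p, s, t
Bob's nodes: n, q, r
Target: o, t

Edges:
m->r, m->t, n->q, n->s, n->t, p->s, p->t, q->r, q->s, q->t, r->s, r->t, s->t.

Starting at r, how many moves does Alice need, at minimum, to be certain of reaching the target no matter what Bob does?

2

A0 = {o, t}
A1: add {m, p, s} — m (Alice) has m→t; p (Alice) has p→t; s (Alice) has s→t.
A2: add {r} — r (Bob): all of {s, t} already in.
r enters the attractor at level 2, so Alice can force the target in 2 moves from there.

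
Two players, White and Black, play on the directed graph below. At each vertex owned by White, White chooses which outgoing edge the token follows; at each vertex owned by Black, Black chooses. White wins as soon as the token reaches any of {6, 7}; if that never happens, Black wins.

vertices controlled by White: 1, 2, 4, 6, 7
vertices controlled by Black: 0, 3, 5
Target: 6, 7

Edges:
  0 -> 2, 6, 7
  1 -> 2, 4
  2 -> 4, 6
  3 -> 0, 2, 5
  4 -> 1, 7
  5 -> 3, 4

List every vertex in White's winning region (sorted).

0, 1, 2, 4, 6, 7

A0 = {6, 7}
A1: add {2, 4} — 2 (White) has 2→6; 4 (White) has 4→7.
A2: add {0, 1} — 0 (Black): all of {2, 6, 7} already in; 1 (White) has 1→2.
A3 = A2; e.g. 3 (Black) can still go to 5. Fixed point.
White's winning region = {0, 1, 2, 4, 6, 7}.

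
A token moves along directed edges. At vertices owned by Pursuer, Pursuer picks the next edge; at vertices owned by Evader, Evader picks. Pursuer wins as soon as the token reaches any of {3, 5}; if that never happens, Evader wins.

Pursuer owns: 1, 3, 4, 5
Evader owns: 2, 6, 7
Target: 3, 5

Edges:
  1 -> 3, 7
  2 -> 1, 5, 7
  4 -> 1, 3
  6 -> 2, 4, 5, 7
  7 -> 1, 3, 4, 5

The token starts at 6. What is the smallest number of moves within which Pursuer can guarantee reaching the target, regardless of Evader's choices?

A0 = {3, 5}
A1: add {1, 4} — 1 (Pursuer) has 1→3; 4 (Pursuer) has 4→3.
A2: add {7} — 7 (Evader): all of {1, 3, 4, 5} already in.
A3: add {2} — 2 (Evader): all of {1, 5, 7} already in.
A4: add {6} — 6 (Evader): all of {2, 4, 5, 7} already in.
A4 = all vertices. Fixed point.
6 enters the attractor at level 4, so Pursuer can force the target in 4 moves from there.

4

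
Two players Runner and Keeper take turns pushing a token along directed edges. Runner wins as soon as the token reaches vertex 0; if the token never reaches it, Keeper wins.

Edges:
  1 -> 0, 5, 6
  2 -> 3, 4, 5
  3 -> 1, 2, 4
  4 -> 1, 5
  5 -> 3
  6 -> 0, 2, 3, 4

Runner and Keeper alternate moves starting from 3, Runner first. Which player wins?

Keeper

Track states (vertex, player-to-move).
A0 = {(0,Runner), (0,Keeper)}
A1: add {(1,Runner), (6,Runner)}.
A2 = A1; e.g. (1,Keeper) stays out. (3,Runner) never enters ⇒ Keeper avoids the target.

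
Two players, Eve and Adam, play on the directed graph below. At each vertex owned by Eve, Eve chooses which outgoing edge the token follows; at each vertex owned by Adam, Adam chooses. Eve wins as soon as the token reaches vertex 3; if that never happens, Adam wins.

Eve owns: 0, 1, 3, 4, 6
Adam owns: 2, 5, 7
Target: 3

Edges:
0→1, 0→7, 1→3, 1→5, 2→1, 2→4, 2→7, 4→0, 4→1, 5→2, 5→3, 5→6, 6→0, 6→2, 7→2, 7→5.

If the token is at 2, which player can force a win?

A0 = {3}
A1: add {1} — 1 (Eve) has 1→3.
A2: add {0, 4} — 0 (Eve) has 0→1; 4 (Eve) has 4→1.
A3: add {6} — 6 (Eve) has 6→0.
A4 = A3; e.g. 2 (Adam) can still go to 7. Fixed point.
2 never enters the attractor, so Adam can avoid the target forever.

Adam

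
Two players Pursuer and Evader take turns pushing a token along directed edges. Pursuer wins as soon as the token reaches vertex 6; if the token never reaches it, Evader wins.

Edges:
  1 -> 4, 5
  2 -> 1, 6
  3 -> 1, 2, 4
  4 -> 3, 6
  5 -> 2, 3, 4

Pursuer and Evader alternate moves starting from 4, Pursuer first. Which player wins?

Pursuer

Track states (vertex, player-to-move).
A0 = {(6,Pursuer), (6,Evader)}
A1: add {(2,Pursuer), (4,Pursuer)}.
(4,Pursuer) ∈ A1 ⇒ Pursuer forces the target.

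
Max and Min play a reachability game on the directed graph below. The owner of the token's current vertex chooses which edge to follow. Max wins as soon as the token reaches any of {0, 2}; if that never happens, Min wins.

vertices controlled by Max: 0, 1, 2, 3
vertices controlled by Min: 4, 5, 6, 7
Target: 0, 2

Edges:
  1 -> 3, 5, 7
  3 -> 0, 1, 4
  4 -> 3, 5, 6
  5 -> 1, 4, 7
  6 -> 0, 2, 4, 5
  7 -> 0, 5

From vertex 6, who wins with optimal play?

Min

A0 = {0, 2}
A1: add {3} — 3 (Max) has 3→0.
A2: add {1} — 1 (Max) has 1→3.
A3 = A2; e.g. 4 (Min) can still go to 5. Fixed point.
6 never enters the attractor, so Min can avoid the target forever.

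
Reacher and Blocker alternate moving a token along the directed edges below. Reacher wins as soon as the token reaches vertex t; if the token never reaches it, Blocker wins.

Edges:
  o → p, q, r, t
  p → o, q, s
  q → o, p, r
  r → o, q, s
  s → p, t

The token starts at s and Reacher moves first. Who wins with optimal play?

Reacher

Track states (vertex, player-to-move).
A0 = {(t,Reacher), (t,Blocker)}
A1: add {(o,Reacher), (s,Reacher)}.
(s,Reacher) ∈ A1 ⇒ Reacher forces the target.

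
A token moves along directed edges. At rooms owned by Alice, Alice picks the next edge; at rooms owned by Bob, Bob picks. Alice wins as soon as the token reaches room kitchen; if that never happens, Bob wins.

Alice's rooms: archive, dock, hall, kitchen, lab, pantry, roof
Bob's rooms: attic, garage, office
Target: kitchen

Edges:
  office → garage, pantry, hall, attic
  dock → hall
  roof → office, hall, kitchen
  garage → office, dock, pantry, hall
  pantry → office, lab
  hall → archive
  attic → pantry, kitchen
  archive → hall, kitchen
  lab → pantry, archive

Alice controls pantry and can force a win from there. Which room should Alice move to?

lab

A0 = {kitchen}
A1: add {archive, roof} — roof (Alice) has roof→kitchen; archive (Alice) has archive→kitchen.
A2: add {hall, lab} — hall (Alice) has hall→archive; lab (Alice) has lab→archive.
A3: add {dock, pantry} — dock (Alice) has dock→hall; pantry (Alice) has pantry→lab.
A4: add {attic} — attic (Bob): all of {pantry, kitchen} already in.
A5 = A4; e.g. office (Bob) can still go to garage. Fixed point.
From pantry, successor lab is in the attractor (rank 2); the other successor office is not.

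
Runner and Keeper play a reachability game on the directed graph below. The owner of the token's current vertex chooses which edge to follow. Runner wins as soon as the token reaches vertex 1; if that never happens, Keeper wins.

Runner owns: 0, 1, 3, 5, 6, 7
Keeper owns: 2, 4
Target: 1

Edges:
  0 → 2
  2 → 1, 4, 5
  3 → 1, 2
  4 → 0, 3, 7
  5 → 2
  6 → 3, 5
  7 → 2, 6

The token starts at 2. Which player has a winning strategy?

A0 = {1}
A1: add {3} — 3 (Runner) has 3→1.
A2: add {6} — 6 (Runner) has 6→3.
A3: add {7} — 7 (Runner) has 7→6.
A4 = A3; e.g. 0 (Runner) has no edge into A3. Fixed point.
2 never enters the attractor, so Keeper can avoid the target forever.

Keeper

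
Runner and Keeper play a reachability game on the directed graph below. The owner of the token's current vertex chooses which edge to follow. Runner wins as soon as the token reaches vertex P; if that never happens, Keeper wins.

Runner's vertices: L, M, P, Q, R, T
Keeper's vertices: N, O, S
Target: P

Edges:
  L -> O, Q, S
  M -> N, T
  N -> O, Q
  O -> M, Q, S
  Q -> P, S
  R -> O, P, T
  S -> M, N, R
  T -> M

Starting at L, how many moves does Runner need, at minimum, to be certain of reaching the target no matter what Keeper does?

2

A0 = {P}
A1: add {Q, R} — Q (Runner) has Q→P; R (Runner) has R→P.
A2: add {L} — L (Runner) has L→Q.
A3 = A2; e.g. M (Runner) has no edge into A2. Fixed point.
L enters the attractor at level 2, so Runner can force the target in 2 moves from there.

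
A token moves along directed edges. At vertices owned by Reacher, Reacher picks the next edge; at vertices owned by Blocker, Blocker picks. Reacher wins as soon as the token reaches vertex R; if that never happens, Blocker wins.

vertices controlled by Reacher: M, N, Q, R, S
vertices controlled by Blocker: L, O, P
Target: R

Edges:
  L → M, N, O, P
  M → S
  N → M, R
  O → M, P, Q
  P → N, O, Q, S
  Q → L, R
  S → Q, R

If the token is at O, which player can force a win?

Blocker

A0 = {R}
A1: add {N, Q, S} — N (Reacher) has N→R; Q (Reacher) has Q→R; S (Reacher) has S→R.
A2: add {M} — M (Reacher) has M→S.
A3 = A2; e.g. L (Blocker) can still go to O. Fixed point.
O never enters the attractor, so Blocker can avoid the target forever.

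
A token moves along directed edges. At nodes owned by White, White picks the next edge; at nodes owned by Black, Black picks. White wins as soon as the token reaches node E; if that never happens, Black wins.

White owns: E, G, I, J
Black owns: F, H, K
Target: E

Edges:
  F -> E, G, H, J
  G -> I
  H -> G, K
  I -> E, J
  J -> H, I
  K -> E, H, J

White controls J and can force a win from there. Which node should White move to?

I

A0 = {E}
A1: add {I} — I (White) has I→E.
A2: add {G, J} — G (White) has G→I; J (White) has J→I.
A3 = A2; e.g. F (Black) can still go to H. Fixed point.
From J, successor I is in the attractor (rank 1); the other successor H is not.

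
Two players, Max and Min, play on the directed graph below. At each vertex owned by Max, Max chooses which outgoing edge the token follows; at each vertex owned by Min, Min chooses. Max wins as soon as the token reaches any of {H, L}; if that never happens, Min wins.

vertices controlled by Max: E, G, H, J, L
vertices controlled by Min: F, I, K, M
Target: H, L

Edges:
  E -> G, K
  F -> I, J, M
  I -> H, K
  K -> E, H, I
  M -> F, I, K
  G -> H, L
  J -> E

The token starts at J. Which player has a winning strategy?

Max

A0 = {H, L}
A1: add {G} — G (Max) has G→H.
A2: add {E} — E (Max) has E→G.
A3: add {J} — J (Max) has J→E.
A4 = A3; e.g. F (Min) can still go to I. Fixed point.
J ∈ A3, so Max can force the target.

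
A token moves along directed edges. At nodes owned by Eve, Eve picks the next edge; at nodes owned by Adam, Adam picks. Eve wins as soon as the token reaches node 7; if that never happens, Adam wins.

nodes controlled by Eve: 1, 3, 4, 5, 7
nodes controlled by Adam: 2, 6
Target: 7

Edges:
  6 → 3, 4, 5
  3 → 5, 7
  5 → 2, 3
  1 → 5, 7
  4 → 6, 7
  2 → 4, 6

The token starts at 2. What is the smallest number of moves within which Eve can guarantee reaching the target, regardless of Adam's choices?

A0 = {7}
A1: add {1, 3, 4} — 1 (Eve) has 1→7; 3 (Eve) has 3→7; 4 (Eve) has 4→7.
A2: add {5} — 5 (Eve) has 5→3.
A3: add {6} — 6 (Adam): all of {3, 4, 5} already in.
A4: add {2} — 2 (Adam): all of {4, 6} already in.
A4 = all vertices. Fixed point.
2 enters the attractor at level 4, so Eve can force the target in 4 moves from there.

4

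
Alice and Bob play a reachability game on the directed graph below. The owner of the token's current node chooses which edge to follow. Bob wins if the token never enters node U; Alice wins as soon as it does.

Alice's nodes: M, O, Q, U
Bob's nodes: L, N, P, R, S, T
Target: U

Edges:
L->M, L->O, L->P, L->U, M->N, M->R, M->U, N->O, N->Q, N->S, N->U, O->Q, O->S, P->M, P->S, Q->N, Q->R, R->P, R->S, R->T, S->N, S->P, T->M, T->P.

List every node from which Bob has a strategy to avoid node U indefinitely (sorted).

L, N, O, P, Q, R, S, T

A0 = {U}
A1: add {M} — M (Alice) has M→U.
A2 = A1; e.g. L (Bob) can still go to O. Fixed point.
Alice's attractor = {M, U}; Bob avoids the target exactly from the complement.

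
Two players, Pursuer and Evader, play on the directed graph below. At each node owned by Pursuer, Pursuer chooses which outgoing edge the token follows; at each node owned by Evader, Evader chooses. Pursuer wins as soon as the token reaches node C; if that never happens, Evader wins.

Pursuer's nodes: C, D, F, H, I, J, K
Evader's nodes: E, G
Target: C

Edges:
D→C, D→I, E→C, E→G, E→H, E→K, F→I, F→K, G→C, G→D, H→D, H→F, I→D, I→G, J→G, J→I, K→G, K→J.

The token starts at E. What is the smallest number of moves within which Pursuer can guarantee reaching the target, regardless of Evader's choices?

4

A0 = {C}
A1: add {D} — D (Pursuer) has D→C.
A2: add {G, H, I} — G (Evader): all of {C, D} already in; H (Pursuer) has H→D; I (Pursuer) has I→D.
A3: add {F, J, K} — F (Pursuer) has F→I; J (Pursuer) has J→G; K (Pursuer) has K→G.
A4: add {E} — E (Evader): all of {C, G, H, K} already in.
A4 = all vertices. Fixed point.
E enters the attractor at level 4, so Pursuer can force the target in 4 moves from there.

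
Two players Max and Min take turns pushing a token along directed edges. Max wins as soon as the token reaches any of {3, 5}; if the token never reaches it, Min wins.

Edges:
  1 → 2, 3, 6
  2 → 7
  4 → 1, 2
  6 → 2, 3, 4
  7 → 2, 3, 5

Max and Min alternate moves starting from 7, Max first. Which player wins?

Track states (vertex, player-to-move).
A0 = {(3,Max), (3,Min), (5,Max), (5,Min)}
A1: add {(1,Max), (6,Max), (7,Max)}.
(7,Max) ∈ A1 ⇒ Max forces the target.

Max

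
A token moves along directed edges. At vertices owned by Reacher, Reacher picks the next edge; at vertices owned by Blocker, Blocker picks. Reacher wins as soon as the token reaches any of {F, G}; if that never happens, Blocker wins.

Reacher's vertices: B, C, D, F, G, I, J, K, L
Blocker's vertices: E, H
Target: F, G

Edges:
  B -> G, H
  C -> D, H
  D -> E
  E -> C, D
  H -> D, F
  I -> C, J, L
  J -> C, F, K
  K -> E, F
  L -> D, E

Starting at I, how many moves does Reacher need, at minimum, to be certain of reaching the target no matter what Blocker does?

2

A0 = {F, G}
A1: add {B, J, K} — B (Reacher) has B→G; J (Reacher) has J→F; K (Reacher) has K→F.
A2: add {I} — I (Reacher) has I→J.
A3 = A2; e.g. C (Reacher) has no edge into A2. Fixed point.
I enters the attractor at level 2, so Reacher can force the target in 2 moves from there.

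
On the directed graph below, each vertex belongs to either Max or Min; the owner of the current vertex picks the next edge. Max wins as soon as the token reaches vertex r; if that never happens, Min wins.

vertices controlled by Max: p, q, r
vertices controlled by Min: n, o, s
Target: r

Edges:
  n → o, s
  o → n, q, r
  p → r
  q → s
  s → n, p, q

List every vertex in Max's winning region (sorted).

p, r

A0 = {r}
A1: add {p} — p (Max) has p→r.
A2 = A1; e.g. n (Min) can still go to o. Fixed point.
Max's winning region = {p, r}.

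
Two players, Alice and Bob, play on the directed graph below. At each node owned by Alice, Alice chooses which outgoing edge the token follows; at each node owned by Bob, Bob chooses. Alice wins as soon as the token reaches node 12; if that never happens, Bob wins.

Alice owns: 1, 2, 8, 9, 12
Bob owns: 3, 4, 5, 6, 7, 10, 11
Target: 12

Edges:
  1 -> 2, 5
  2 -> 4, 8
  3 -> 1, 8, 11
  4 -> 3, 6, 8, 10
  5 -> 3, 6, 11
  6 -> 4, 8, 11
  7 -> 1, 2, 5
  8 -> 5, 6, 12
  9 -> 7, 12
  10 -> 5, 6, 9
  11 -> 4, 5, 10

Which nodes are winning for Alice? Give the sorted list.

1, 2, 8, 9, 12

A0 = {12}
A1: add {8, 9} — 8 (Alice) has 8→12; 9 (Alice) has 9→12.
A2: add {2} — 2 (Alice) has 2→8.
A3: add {1} — 1 (Alice) has 1→2.
A4 = A3; e.g. 3 (Bob) can still go to 11. Fixed point.
Alice's winning region = {1, 2, 8, 9, 12}.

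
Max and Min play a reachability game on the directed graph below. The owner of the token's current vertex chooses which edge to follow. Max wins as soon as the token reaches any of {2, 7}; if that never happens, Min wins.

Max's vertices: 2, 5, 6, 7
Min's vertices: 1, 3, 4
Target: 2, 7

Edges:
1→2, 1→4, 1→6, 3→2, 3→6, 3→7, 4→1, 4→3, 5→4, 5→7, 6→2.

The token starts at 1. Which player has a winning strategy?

Min

A0 = {2, 7}
A1: add {5, 6} — 5 (Max) has 5→7; 6 (Max) has 6→2.
A2: add {3} — 3 (Min): all of {2, 6, 7} already in.
A3 = A2; e.g. 1 (Min) can still go to 4. Fixed point.
1 never enters the attractor, so Min can avoid the target forever.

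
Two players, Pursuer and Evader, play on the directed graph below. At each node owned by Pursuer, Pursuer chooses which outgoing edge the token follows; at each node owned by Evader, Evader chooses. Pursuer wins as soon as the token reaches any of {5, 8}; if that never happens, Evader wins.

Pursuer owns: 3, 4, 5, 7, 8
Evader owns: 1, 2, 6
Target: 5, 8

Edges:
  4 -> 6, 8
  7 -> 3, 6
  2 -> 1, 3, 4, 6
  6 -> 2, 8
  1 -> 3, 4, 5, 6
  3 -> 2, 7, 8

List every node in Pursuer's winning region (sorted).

A0 = {5, 8}
A1: add {3, 4} — 3 (Pursuer) has 3→8; 4 (Pursuer) has 4→8.
A2: add {7} — 7 (Pursuer) has 7→3.
A3 = A2; e.g. 1 (Evader) can still go to 6. Fixed point.
Pursuer's winning region = {3, 4, 5, 7, 8}.

3, 4, 5, 7, 8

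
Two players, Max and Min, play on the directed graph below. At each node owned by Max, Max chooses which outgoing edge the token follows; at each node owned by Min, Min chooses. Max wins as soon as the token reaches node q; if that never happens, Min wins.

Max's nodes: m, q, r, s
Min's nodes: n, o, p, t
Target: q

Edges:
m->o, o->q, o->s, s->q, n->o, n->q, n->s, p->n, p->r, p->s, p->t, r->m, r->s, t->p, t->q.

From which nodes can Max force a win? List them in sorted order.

A0 = {q}
A1: add {s} — s (Max) has s→q.
A2: add {o, r} — o (Min): all of {q, s} already in; r (Max) has r→s.
A3: add {m, n} — m (Max) has m→o; n (Min): all of {o, q, s} already in.
A4 = A3; e.g. p (Min) can still go to t. Fixed point.
Max's winning region = {m, n, o, q, r, s}.

m, n, o, q, r, s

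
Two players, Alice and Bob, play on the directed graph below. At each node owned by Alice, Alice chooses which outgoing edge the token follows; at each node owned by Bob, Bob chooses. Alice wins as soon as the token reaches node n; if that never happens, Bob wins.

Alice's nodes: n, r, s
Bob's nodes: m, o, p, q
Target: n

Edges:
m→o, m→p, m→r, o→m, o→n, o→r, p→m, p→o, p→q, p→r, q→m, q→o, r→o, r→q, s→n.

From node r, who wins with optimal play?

A0 = {n}
A1: add {s} — s (Alice) has s→n.
A2 = A1; e.g. m (Bob) can still go to o. Fixed point.
r never enters the attractor, so Bob can avoid the target forever.

Bob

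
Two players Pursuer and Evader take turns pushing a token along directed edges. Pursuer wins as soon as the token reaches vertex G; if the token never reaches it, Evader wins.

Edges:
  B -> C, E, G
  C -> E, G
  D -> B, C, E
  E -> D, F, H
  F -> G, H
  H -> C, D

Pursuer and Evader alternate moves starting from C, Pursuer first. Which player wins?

Track states (vertex, player-to-move).
A0 = {(G,Pursuer), (G,Evader)}
A1: add {(B,Pursuer), (C,Pursuer), (F,Pursuer)}.
(C,Pursuer) ∈ A1 ⇒ Pursuer forces the target.

Pursuer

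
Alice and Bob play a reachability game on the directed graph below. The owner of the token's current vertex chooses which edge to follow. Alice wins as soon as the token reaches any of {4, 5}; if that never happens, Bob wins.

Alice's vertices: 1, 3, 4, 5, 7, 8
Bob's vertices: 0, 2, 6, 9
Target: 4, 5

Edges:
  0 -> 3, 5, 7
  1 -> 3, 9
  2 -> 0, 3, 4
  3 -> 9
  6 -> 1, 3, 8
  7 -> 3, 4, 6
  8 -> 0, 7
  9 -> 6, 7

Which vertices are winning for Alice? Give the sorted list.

4, 5, 7, 8

A0 = {4, 5}
A1: add {7} — 7 (Alice) has 7→4.
A2: add {8} — 8 (Alice) has 8→7.
A3 = A2; e.g. 0 (Bob) can still go to 3. Fixed point.
Alice's winning region = {4, 5, 7, 8}.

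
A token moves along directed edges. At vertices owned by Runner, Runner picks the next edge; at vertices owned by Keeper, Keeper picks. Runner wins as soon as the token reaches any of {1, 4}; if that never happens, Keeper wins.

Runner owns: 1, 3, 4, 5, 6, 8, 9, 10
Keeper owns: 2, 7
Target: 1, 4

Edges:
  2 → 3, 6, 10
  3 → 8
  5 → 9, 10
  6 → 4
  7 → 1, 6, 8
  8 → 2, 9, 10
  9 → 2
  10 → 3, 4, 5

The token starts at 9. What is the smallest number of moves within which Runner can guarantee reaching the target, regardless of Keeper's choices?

5

A0 = {1, 4}
A1: add {6, 10} — 6 (Runner) has 6→4; 10 (Runner) has 10→4.
A2: add {5, 8} — 5 (Runner) has 5→10; 8 (Runner) has 8→10.
A3: add {3, 7} — 3 (Runner) has 3→8; 7 (Keeper): all of {1, 6, 8} already in.
A4: add {2} — 2 (Keeper): all of {3, 6, 10} already in.
A5: add {9} — 9 (Runner) has 9→2.
A5 = all vertices. Fixed point.
9 enters the attractor at level 5, so Runner can force the target in 5 moves from there.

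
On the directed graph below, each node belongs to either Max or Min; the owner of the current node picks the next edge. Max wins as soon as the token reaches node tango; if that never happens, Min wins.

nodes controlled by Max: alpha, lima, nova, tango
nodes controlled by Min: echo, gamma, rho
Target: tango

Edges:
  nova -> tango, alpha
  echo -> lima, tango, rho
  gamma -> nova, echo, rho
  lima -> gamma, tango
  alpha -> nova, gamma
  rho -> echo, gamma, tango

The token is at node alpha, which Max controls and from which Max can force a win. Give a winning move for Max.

nova

A0 = {tango}
A1: add {lima, nova} — nova (Max) has nova→tango; lima (Max) has lima→tango.
A2: add {alpha} — alpha (Max) has alpha→nova.
A3 = A2; e.g. echo (Min) can still go to rho. Fixed point.
From alpha, successor nova is in the attractor (rank 1); the other successor gamma is not.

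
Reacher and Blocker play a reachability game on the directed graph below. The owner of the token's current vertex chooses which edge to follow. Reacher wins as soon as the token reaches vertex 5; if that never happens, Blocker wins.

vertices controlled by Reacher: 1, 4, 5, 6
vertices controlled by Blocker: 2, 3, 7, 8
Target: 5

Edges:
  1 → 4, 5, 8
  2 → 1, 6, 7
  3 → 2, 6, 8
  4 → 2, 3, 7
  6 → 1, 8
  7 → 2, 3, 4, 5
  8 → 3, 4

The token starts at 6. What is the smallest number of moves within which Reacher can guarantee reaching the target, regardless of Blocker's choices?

A0 = {5}
A1: add {1} — 1 (Reacher) has 1→5.
A2: add {6} — 6 (Reacher) has 6→1.
A3 = A2; e.g. 2 (Blocker) can still go to 7. Fixed point.
6 enters the attractor at level 2, so Reacher can force the target in 2 moves from there.

2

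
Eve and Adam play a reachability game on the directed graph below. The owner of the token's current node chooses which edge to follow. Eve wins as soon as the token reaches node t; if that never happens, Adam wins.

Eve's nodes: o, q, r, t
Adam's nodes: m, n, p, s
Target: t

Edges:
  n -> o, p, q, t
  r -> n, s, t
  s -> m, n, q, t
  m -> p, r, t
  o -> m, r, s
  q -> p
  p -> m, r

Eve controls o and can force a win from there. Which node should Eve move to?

r

A0 = {t}
A1: add {r} — r (Eve) has r→t.
A2: add {o} — o (Eve) has o→r.
A3 = A2; e.g. m (Adam) can still go to p. Fixed point.
From o, successor r is in the attractor (rank 1); the other successors m, s are not.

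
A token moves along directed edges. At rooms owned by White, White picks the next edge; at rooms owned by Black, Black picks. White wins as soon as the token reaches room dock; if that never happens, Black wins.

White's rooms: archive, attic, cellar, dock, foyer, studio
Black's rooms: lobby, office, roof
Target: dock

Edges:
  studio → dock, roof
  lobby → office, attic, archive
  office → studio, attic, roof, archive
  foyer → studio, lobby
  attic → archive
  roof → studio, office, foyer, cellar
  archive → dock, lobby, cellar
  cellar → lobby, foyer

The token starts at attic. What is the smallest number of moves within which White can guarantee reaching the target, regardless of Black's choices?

2

A0 = {dock}
A1: add {archive, studio} — studio (White) has studio→dock; archive (White) has archive→dock.
A2: add {attic, foyer} — foyer (White) has foyer→studio; attic (White) has attic→archive.
attic enters the attractor at level 2, so White can force the target in 2 moves from there.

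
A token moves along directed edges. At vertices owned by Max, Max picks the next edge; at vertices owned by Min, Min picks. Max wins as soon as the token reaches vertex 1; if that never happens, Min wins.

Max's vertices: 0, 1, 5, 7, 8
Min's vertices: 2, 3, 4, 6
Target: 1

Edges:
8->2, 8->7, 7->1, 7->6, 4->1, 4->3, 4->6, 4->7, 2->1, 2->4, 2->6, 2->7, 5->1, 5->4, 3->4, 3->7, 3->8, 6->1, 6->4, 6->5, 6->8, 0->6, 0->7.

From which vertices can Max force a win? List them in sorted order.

0, 1, 5, 7, 8

A0 = {1}
A1: add {5, 7} — 5 (Max) has 5→1; 7 (Max) has 7→1.
A2: add {0, 8} — 0 (Max) has 0→7; 8 (Max) has 8→7.
A3 = A2; e.g. 2 (Min) can still go to 4. Fixed point.
Max's winning region = {0, 1, 5, 7, 8}.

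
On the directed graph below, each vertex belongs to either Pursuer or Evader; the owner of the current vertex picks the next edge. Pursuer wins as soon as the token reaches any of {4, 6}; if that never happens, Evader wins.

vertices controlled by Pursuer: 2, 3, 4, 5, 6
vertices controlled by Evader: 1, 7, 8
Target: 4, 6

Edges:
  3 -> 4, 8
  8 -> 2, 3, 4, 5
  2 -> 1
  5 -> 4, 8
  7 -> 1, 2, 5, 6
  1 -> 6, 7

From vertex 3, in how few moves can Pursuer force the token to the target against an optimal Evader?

1

A0 = {4, 6}
A1: add {3, 5} — 3 (Pursuer) has 3→4; 5 (Pursuer) has 5→4.
A2 = A1; e.g. 1 (Evader) can still go to 7. Fixed point.
3 enters the attractor at level 1, so Pursuer can force the target in 1 move from there.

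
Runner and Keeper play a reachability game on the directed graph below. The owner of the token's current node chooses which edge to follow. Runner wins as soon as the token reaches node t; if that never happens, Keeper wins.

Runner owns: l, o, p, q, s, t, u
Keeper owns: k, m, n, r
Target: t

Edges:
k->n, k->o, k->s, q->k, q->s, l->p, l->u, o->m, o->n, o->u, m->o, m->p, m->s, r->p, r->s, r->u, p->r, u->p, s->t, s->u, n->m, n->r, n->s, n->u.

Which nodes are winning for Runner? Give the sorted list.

q, s, t

A0 = {t}
A1: add {s} — s (Runner) has s→t.
A2: add {q} — q (Runner) has q→s.
A3 = A2; e.g. k (Keeper) can still go to n. Fixed point.
Runner's winning region = {q, s, t}.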